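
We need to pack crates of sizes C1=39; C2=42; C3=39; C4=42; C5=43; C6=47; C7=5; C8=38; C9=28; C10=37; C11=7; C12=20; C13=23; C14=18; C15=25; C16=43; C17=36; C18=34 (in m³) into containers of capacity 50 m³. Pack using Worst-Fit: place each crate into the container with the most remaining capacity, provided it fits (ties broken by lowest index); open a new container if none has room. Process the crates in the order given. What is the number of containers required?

Put C1 (39 m³) in container 1; 11 m³ remain.
Put C2 (42 m³) in container 2; 8 m³ remain.
Put C3 (39 m³) in container 3; 11 m³ remain.
Put C4 (42 m³) in container 4; 8 m³ remain.
Put C5 (43 m³) in container 5; 7 m³ remain.
Put C6 (47 m³) in container 6; 3 m³ remain.
Put C7 (5 m³) in container 1; 6 m³ remain.
Put C8 (38 m³) in container 7; 12 m³ remain.
Put C9 (28 m³) in container 8; 22 m³ remain.
Put C10 (37 m³) in container 9; 13 m³ remain.
Put C11 (7 m³) in container 8; 15 m³ remain.
Put C12 (20 m³) in container 10; 30 m³ remain.
Put C13 (23 m³) in container 10; 7 m³ remain.
Put C14 (18 m³) in container 11; 32 m³ remain.
Put C15 (25 m³) in container 11; 7 m³ remain.
Put C16 (43 m³) in container 12; 7 m³ remain.
Put C17 (36 m³) in container 13; 14 m³ remain.
Put C18 (34 m³) in container 14; 16 m³ remain.

14 containers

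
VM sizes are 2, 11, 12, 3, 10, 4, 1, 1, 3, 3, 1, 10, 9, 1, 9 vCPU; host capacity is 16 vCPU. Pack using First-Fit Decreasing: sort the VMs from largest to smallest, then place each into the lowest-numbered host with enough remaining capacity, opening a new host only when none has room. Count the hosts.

Sorted descending: 12, 11, 10, 10, 9, 9, 4, 3, 3, 3, 2, 1, 1, 1, 1.
Put 12 vCPU in host 1; 4 vCPU remain.
Put 11 vCPU in host 2; 5 vCPU remain.
Put 10 vCPU in host 3; 6 vCPU remain.
Put 10 vCPU in host 4; 6 vCPU remain.
Put 9 vCPU in host 5; 7 vCPU remain.
Put 9 vCPU in host 6; 7 vCPU remain.
Put 4 vCPU in host 1; 0 vCPU remain.
Put 3 vCPU in host 2; 2 vCPU remain.
Put 3 vCPU in host 3; 3 vCPU remain.
Put 3 vCPU in host 3; 0 vCPU remain.
Put 2 vCPU in host 2; 0 vCPU remain.
Put 1 vCPU in host 4; 5 vCPU remain.
Put 1 vCPU in host 4; 4 vCPU remain.
Put 1 vCPU in host 4; 3 vCPU remain.
Put 1 vCPU in host 4; 2 vCPU remain.
Final hosts: [12,4] [11,3,2] [10,3,3] [10,1,1,1,1] [9] [9].

6 hosts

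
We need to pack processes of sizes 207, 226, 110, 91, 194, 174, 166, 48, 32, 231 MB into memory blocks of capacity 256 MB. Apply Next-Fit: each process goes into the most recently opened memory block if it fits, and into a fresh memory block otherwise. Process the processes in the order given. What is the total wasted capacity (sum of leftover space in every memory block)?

Put 207 MB in memory block 1; 49 MB remain.
Put 226 MB in memory block 2; 30 MB remain.
Put 110 MB in memory block 3; 146 MB remain.
Put 91 MB in memory block 3; 55 MB remain.
Put 194 MB in memory block 4; 62 MB remain.
Put 174 MB in memory block 5; 82 MB remain.
Put 166 MB in memory block 6; 90 MB remain.
Put 48 MB in memory block 6; 42 MB remain.
Put 32 MB in memory block 6; 10 MB remain.
Put 231 MB in memory block 7; 25 MB remain.
7 memory blocks × 256 MB = 1792 MB; used 1479 MB; unused 313 MB.

313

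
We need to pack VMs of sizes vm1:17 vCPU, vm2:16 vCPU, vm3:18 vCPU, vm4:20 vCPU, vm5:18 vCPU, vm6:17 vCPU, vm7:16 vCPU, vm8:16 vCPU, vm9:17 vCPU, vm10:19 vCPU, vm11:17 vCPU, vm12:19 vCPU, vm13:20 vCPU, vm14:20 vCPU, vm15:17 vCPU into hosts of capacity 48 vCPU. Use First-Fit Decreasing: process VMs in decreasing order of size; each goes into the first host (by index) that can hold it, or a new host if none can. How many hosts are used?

7

Sorted descending: 20, 20, 20, 19, 19, 18, 18, 17, 17, 17, 17, 17, 16, 16, 16.
Put 20 vCPU in host 1; 28 vCPU remain.
Put 20 vCPU in host 1; 8 vCPU remain.
Put 20 vCPU in host 2; 28 vCPU remain.
Put 19 vCPU in host 2; 9 vCPU remain.
Put 19 vCPU in host 3; 29 vCPU remain.
Put 18 vCPU in host 3; 11 vCPU remain.
Put 18 vCPU in host 4; 30 vCPU remain.
Put 17 vCPU in host 4; 13 vCPU remain.
Put 17 vCPU in host 5; 31 vCPU remain.
Put 17 vCPU in host 5; 14 vCPU remain.
Put 17 vCPU in host 6; 31 vCPU remain.
Put 17 vCPU in host 6; 14 vCPU remain.
Put 16 vCPU in host 7; 32 vCPU remain.
Put 16 vCPU in host 7; 16 vCPU remain.
Put 16 vCPU in host 7; 0 vCPU remain.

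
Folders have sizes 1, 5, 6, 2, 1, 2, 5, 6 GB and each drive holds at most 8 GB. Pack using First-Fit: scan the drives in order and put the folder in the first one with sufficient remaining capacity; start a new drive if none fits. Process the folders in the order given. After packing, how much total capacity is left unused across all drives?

4

1 GB → drive 1 (remaining 7 GB)
5 GB → drive 1 (remaining 2 GB)
6 GB → drive 2 (remaining 2 GB)
2 GB → drive 1 (remaining 0 GB)
1 GB → drive 2 (remaining 1 GB)
2 GB → drive 3 (remaining 6 GB)
5 GB → drive 3 (remaining 1 GB)
6 GB → drive 4 (remaining 2 GB)
4 drives × 8 GB = 32 GB; used 28 GB; unused 4 GB.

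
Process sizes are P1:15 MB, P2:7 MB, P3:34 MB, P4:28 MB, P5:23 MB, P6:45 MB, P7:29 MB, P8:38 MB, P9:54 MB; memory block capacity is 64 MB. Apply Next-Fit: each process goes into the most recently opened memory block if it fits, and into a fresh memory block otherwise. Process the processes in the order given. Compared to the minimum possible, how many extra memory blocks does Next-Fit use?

Next-Fit: [15,7,34] [28,23] [45] [29] [38] [54] → 6 memory blocks.
Total size 273 MB; any packing needs at least ⌈273/64⌉ = 5 memory blocks.
An optimal packing achieves that bound: [54,7] [45,15] [38,23] [34,29] [28] → 5 memory blocks.
Excess: 6 − 5 = 1.

1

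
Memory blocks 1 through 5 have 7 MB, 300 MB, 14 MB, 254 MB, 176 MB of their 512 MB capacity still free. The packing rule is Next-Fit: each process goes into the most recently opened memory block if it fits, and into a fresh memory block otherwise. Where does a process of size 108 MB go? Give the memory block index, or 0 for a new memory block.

Next-Fit only looks at memory block 5, which has 176 MB free.
108 MB fits there.

5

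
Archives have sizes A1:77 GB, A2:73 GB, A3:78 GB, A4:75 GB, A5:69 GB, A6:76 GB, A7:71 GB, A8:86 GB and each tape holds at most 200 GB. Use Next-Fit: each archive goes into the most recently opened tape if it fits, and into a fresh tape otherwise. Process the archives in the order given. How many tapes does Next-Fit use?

4

A1 (77 GB) → tape 1 (remaining 123 GB)
A2 (73 GB) → tape 1 (remaining 50 GB)
A3 (78 GB) → tape 2 (remaining 122 GB)
A4 (75 GB) → tape 2 (remaining 47 GB)
A5 (69 GB) → tape 3 (remaining 131 GB)
A6 (76 GB) → tape 3 (remaining 55 GB)
A7 (71 GB) → tape 4 (remaining 129 GB)
A8 (86 GB) → tape 4 (remaining 43 GB)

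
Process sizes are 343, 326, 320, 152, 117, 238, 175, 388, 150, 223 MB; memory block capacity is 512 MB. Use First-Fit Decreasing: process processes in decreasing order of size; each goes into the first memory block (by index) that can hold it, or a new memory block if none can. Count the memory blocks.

5 memory blocks

Sorted descending: 388, 343, 326, 320, 238, 223, 175, 152, 150, 117.
Put 388 MB in memory block 1; 124 MB remain.
Put 343 MB in memory block 2; 169 MB remain.
Put 326 MB in memory block 3; 186 MB remain.
Put 320 MB in memory block 4; 192 MB remain.
Put 238 MB in memory block 5; 274 MB remain.
Put 223 MB in memory block 5; 51 MB remain.
Put 175 MB in memory block 3; 11 MB remain.
Put 152 MB in memory block 2; 17 MB remain.
Put 150 MB in memory block 4; 42 MB remain.
Put 117 MB in memory block 1; 7 MB remain.
Final memory blocks: [388,117] [343,152] [326,175] [320,150] [238,223].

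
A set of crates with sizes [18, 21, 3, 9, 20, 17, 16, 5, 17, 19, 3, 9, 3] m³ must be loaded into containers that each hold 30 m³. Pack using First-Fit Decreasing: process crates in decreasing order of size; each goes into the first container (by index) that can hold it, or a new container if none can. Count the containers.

7

Sorted descending: 21, 20, 19, 18, 17, 17, 16, 9, 9, 5, 3, 3, 3.
container 1: place 21 m³, 9 m³ left
container 2: place 20 m³, 10 m³ left
container 3: place 19 m³, 11 m³ left
container 4: place 18 m³, 12 m³ left
container 5: place 17 m³, 13 m³ left
container 6: place 17 m³, 13 m³ left
container 7: place 16 m³, 14 m³ left
container 1: place 9 m³, 0 m³ left
container 2: place 9 m³, 1 m³ left
container 3: place 5 m³, 6 m³ left
container 3: place 3 m³, 3 m³ left
container 3: place 3 m³, 0 m³ left
container 4: place 3 m³, 9 m³ left
Final containers: [21,9] [20,9] [19,5,3,3] [18,3] [17] [17] [16].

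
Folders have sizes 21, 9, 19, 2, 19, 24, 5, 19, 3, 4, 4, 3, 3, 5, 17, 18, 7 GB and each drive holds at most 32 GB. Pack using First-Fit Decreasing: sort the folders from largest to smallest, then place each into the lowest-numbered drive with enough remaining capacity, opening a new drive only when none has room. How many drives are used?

7 drives

Sorted descending: 24, 21, 19, 19, 19, 18, 17, 9, 7, 5, 5, 4, 4, 3, 3, 3, 2.
drive 1: place 24 GB, 8 GB left
drive 2: place 21 GB, 11 GB left
drive 3: place 19 GB, 13 GB left
drive 4: place 19 GB, 13 GB left
drive 5: place 19 GB, 13 GB left
drive 6: place 18 GB, 14 GB left
drive 7: place 17 GB, 15 GB left
drive 2: place 9 GB, 2 GB left
drive 1: place 7 GB, 1 GB left
drive 3: place 5 GB, 8 GB left
drive 3: place 5 GB, 3 GB left
drive 4: place 4 GB, 9 GB left
drive 4: place 4 GB, 5 GB left
drive 3: place 3 GB, 0 GB left
drive 4: place 3 GB, 2 GB left
drive 5: place 3 GB, 10 GB left
drive 2: place 2 GB, 0 GB left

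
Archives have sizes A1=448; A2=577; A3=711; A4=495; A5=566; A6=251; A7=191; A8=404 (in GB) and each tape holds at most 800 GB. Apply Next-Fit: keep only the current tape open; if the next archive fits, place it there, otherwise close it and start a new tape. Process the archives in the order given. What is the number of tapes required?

A1 (448 GB) → tape 1 (remaining 352 GB)
A2 (577 GB) → tape 2 (remaining 223 GB)
A3 (711 GB) → tape 3 (remaining 89 GB)
A4 (495 GB) → tape 4 (remaining 305 GB)
A5 (566 GB) → tape 5 (remaining 234 GB)
A6 (251 GB) → tape 6 (remaining 549 GB)
A7 (191 GB) → tape 6 (remaining 358 GB)
A8 (404 GB) → tape 7 (remaining 396 GB)

7 tapes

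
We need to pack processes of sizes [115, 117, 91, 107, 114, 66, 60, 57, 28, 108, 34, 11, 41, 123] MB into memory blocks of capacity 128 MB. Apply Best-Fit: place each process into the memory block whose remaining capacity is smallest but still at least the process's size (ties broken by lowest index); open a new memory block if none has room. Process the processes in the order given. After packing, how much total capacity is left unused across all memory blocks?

Put 115 MB in memory block 1; 13 MB remain.
Put 117 MB in memory block 2; 11 MB remain.
Put 91 MB in memory block 3; 37 MB remain.
Put 107 MB in memory block 4; 21 MB remain.
Put 114 MB in memory block 5; 14 MB remain.
Put 66 MB in memory block 6; 62 MB remain.
Put 60 MB in memory block 6; 2 MB remain.
Put 57 MB in memory block 7; 71 MB remain.
Put 28 MB in memory block 3; 9 MB remain.
Put 108 MB in memory block 8; 20 MB remain.
Put 34 MB in memory block 7; 37 MB remain.
Put 11 MB in memory block 2; 0 MB remain.
Put 41 MB in memory block 9; 87 MB remain.
Put 123 MB in memory block 10; 5 MB remain.
10 memory blocks × 128 MB = 1280 MB; used 1072 MB; unused 208 MB.

208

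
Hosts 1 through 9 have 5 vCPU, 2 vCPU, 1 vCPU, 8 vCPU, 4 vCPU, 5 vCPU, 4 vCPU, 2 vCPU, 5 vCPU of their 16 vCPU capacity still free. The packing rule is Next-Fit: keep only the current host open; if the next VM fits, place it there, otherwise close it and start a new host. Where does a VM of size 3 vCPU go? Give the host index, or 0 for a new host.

Next-Fit only looks at host 9, which has 5 vCPU free.
3 vCPU fits there.

9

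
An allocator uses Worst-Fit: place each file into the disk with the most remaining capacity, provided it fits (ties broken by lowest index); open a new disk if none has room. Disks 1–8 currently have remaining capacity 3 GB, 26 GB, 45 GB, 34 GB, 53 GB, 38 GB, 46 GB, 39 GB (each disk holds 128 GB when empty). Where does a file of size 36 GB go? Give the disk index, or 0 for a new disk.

Disks with room: disk 3 (45 GB), disk 5 (53 GB), disk 6 (38 GB), disk 7 (46 GB), disk 8 (39 GB).
Most room is disk 5 with 53 GB free.

5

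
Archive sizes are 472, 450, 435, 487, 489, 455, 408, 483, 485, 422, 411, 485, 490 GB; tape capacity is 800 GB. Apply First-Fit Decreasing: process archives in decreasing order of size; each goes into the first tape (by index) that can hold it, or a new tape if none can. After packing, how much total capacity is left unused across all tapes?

Sorted descending: 490, 489, 487, 485, 485, 483, 472, 455, 450, 435, 422, 411, 408.
tape 1: place 490 GB, 310 GB left
tape 2: place 489 GB, 311 GB left
tape 3: place 487 GB, 313 GB left
tape 4: place 485 GB, 315 GB left
tape 5: place 485 GB, 315 GB left
tape 6: place 483 GB, 317 GB left
tape 7: place 472 GB, 328 GB left
tape 8: place 455 GB, 345 GB left
tape 9: place 450 GB, 350 GB left
tape 10: place 435 GB, 365 GB left
tape 11: place 422 GB, 378 GB left
tape 12: place 411 GB, 389 GB left
tape 13: place 408 GB, 392 GB left
13 tapes × 800 GB = 10400 GB; used 5972 GB; unused 4428 GB.

4428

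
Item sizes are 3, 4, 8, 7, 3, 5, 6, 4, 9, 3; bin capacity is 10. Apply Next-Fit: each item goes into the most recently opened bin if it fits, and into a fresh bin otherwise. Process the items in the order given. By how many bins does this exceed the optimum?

Next-Fit: [3,4] [8] [7,3] [5] [6,4] [9] [3] → 7 bins.
Total size 52; any packing needs at least ⌈52/10⌉ = 6 bins.
An optimal packing achieves that bound: [9] [8] [7,3] [6,4] [5,4] [3,3] → 6 bins.
Excess: 7 − 6 = 1.

1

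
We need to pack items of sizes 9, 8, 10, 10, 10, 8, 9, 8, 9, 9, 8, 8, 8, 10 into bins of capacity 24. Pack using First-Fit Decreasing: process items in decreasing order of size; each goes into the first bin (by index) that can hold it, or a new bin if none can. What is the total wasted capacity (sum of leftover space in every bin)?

Sorted descending: 10, 10, 10, 10, 9, 9, 9, 9, 8, 8, 8, 8, 8, 8.
bin 1: place 10, 14 left
bin 1: place 10, 4 left
bin 2: place 10, 14 left
bin 2: place 10, 4 left
bin 3: place 9, 15 left
bin 3: place 9, 6 left
bin 4: place 9, 15 left
bin 4: place 9, 6 left
bin 5: place 8, 16 left
bin 5: place 8, 8 left
bin 5: place 8, 0 left
bin 6: place 8, 16 left
bin 6: place 8, 8 left
bin 6: place 8, 0 left
6 bins × 24 = 144; used 124; unused 20.

20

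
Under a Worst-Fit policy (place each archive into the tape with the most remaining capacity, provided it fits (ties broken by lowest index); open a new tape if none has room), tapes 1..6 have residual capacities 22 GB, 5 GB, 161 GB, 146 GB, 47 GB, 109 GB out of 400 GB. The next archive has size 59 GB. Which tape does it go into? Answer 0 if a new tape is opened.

3

Tapes with room: tape 3 (161 GB), tape 4 (146 GB), tape 6 (109 GB).
Most room is tape 3 with 161 GB free.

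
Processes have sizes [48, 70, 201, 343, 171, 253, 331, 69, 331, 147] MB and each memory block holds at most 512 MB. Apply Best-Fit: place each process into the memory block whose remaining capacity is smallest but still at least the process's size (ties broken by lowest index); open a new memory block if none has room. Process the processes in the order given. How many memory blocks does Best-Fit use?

5

Put 48 MB in memory block 1; 464 MB remain.
Put 70 MB in memory block 1; 394 MB remain.
Put 201 MB in memory block 1; 193 MB remain.
Put 343 MB in memory block 2; 169 MB remain.
Put 171 MB in memory block 1; 22 MB remain.
Put 253 MB in memory block 3; 259 MB remain.
Put 331 MB in memory block 4; 181 MB remain.
Put 69 MB in memory block 2; 100 MB remain.
Put 331 MB in memory block 5; 181 MB remain.
Put 147 MB in memory block 4; 34 MB remain.
Final memory blocks: [48,70,201,171] [343,69] [253] [331,147] [331].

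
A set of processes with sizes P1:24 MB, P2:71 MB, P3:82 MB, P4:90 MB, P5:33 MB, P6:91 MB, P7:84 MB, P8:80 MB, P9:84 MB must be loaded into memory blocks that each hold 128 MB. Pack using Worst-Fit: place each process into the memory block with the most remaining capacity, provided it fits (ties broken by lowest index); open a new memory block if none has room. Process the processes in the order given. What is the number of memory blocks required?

P1 (24 MB) → memory block 1 (remaining 104 MB)
P2 (71 MB) → memory block 1 (remaining 33 MB)
P3 (82 MB) → memory block 2 (remaining 46 MB)
P4 (90 MB) → memory block 3 (remaining 38 MB)
P5 (33 MB) → memory block 2 (remaining 13 MB)
P6 (91 MB) → memory block 4 (remaining 37 MB)
P7 (84 MB) → memory block 5 (remaining 44 MB)
P8 (80 MB) → memory block 6 (remaining 48 MB)
P9 (84 MB) → memory block 7 (remaining 44 MB)

7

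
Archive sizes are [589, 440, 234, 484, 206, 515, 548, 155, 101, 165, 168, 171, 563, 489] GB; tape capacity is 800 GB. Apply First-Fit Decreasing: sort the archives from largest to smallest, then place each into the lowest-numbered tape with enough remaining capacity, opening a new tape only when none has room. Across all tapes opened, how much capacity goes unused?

772

Sorted descending: 589, 563, 548, 515, 489, 484, 440, 234, 206, 171, 168, 165, 155, 101.
tape 1: place 589 GB, 211 GB left
tape 2: place 563 GB, 237 GB left
tape 3: place 548 GB, 252 GB left
tape 4: place 515 GB, 285 GB left
tape 5: place 489 GB, 311 GB left
tape 6: place 484 GB, 316 GB left
tape 7: place 440 GB, 360 GB left
tape 2: place 234 GB, 3 GB left
tape 1: place 206 GB, 5 GB left
tape 3: place 171 GB, 81 GB left
tape 4: place 168 GB, 117 GB left
tape 5: place 165 GB, 146 GB left
tape 6: place 155 GB, 161 GB left
tape 4: place 101 GB, 16 GB left
7 tapes × 800 GB = 5600 GB; used 4828 GB; unused 772 GB.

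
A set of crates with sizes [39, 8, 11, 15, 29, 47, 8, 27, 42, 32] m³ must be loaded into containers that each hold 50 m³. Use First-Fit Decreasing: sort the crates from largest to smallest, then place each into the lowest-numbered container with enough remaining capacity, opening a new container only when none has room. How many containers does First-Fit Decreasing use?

6

Sorted descending: 47, 42, 39, 32, 29, 27, 15, 11, 8, 8.
container 1: place 47 m³, 3 m³ left
container 2: place 42 m³, 8 m³ left
container 3: place 39 m³, 11 m³ left
container 4: place 32 m³, 18 m³ left
container 5: place 29 m³, 21 m³ left
container 6: place 27 m³, 23 m³ left
container 4: place 15 m³, 3 m³ left
container 3: place 11 m³, 0 m³ left
container 2: place 8 m³, 0 m³ left
container 5: place 8 m³, 13 m³ left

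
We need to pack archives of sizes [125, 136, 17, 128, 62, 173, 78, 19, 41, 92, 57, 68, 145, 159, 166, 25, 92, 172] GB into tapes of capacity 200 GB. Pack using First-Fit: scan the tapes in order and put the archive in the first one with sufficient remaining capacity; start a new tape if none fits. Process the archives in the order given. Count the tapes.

11

125 GB → tape 1 (remaining 75 GB)
136 GB → tape 2 (remaining 64 GB)
17 GB → tape 1 (remaining 58 GB)
128 GB → tape 3 (remaining 72 GB)
62 GB → tape 2 (remaining 2 GB)
173 GB → tape 4 (remaining 27 GB)
78 GB → tape 5 (remaining 122 GB)
19 GB → tape 1 (remaining 39 GB)
41 GB → tape 3 (remaining 31 GB)
92 GB → tape 5 (remaining 30 GB)
57 GB → tape 6 (remaining 143 GB)
68 GB → tape 6 (remaining 75 GB)
145 GB → tape 7 (remaining 55 GB)
159 GB → tape 8 (remaining 41 GB)
166 GB → tape 9 (remaining 34 GB)
25 GB → tape 1 (remaining 14 GB)
92 GB → tape 10 (remaining 108 GB)
172 GB → tape 11 (remaining 28 GB)
Final tapes: [125,17,19,25] [136,62] [128,41] [173] [78,92] [57,68] [145] [159] [166] [92] [172].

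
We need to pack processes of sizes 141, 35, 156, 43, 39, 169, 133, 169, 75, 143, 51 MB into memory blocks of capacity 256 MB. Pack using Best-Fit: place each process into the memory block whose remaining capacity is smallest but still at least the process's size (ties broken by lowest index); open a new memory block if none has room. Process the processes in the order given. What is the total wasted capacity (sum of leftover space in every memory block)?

Put 141 MB in memory block 1; 115 MB remain.
Put 35 MB in memory block 1; 80 MB remain.
Put 156 MB in memory block 2; 100 MB remain.
Put 43 MB in memory block 1; 37 MB remain.
Put 39 MB in memory block 2; 61 MB remain.
Put 169 MB in memory block 3; 87 MB remain.
Put 133 MB in memory block 4; 123 MB remain.
Put 169 MB in memory block 5; 87 MB remain.
Put 75 MB in memory block 3; 12 MB remain.
Put 143 MB in memory block 6; 113 MB remain.
Put 51 MB in memory block 2; 10 MB remain.
6 memory blocks × 256 MB = 1536 MB; used 1154 MB; unused 382 MB.

382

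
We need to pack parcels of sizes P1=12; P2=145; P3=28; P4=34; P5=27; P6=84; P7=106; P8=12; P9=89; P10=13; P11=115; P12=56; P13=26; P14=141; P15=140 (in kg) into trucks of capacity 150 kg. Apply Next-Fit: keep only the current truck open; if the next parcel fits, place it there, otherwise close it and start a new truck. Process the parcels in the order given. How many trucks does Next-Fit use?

10

truck 1: place P1 (12 kg), 138 kg left
truck 2: place P2 (145 kg), 5 kg left
truck 3: place P3 (28 kg), 122 kg left
truck 3: place P4 (34 kg), 88 kg left
truck 3: place P5 (27 kg), 61 kg left
truck 4: place P6 (84 kg), 66 kg left
truck 5: place P7 (106 kg), 44 kg left
truck 5: place P8 (12 kg), 32 kg left
truck 6: place P9 (89 kg), 61 kg left
truck 6: place P10 (13 kg), 48 kg left
truck 7: place P11 (115 kg), 35 kg left
truck 8: place P12 (56 kg), 94 kg left
truck 8: place P13 (26 kg), 68 kg left
truck 9: place P14 (141 kg), 9 kg left
truck 10: place P15 (140 kg), 10 kg left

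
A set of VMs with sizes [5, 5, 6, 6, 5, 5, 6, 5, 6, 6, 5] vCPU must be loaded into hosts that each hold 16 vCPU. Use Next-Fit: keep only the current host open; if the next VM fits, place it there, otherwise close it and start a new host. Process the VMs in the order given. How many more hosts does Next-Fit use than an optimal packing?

Next-Fit: [5,5,6] [6,5,5] [6,5] [6,6] [5] → 5 hosts.
Total size 60 vCPU; any packing needs at least ⌈60/16⌉ = 4 hosts.
An optimal packing achieves that bound: [6,6] [6,5,5] [6,5,5] [6,5,5] → 4 hosts.
Excess: 5 − 4 = 1.

1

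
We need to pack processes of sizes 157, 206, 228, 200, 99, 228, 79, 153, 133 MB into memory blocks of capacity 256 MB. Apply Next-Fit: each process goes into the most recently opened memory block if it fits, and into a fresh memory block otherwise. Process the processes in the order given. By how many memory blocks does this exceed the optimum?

1

Next-Fit: [157] [206] [228] [200] [99] [228] [79,153] [133] → 8 memory blocks.
7 processes exceed 128 MB (half the capacity), and no two of those can share a memory block, so at least 7 memory blocks are needed.
An optimal packing achieves that bound: [228] [228] [206] [200] [157,99] [153,79] [133] → 7 memory blocks.
Excess: 8 − 7 = 1.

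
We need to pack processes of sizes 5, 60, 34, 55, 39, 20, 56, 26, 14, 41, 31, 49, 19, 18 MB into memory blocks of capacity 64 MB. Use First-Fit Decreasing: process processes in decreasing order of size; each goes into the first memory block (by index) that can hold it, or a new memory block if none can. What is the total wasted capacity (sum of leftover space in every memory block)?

Sorted descending: 60, 56, 55, 49, 41, 39, 34, 31, 26, 20, 19, 18, 14, 5.
Put 60 MB in memory block 1; 4 MB remain.
Put 56 MB in memory block 2; 8 MB remain.
Put 55 MB in memory block 3; 9 MB remain.
Put 49 MB in memory block 4; 15 MB remain.
Put 41 MB in memory block 5; 23 MB remain.
Put 39 MB in memory block 6; 25 MB remain.
Put 34 MB in memory block 7; 30 MB remain.
Put 31 MB in memory block 8; 33 MB remain.
Put 26 MB in memory block 7; 4 MB remain.
Put 20 MB in memory block 5; 3 MB remain.
Put 19 MB in memory block 6; 6 MB remain.
Put 18 MB in memory block 8; 15 MB remain.
Put 14 MB in memory block 4; 1 MB remain.
Put 5 MB in memory block 2; 3 MB remain.
8 memory blocks × 64 MB = 512 MB; used 467 MB; unused 45 MB.

45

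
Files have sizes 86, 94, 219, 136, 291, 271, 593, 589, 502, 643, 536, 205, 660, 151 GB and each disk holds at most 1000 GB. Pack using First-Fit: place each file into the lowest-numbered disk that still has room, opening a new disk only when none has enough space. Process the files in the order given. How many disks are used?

Put 86 GB in disk 1; 914 GB remain.
Put 94 GB in disk 1; 820 GB remain.
Put 219 GB in disk 1; 601 GB remain.
Put 136 GB in disk 1; 465 GB remain.
Put 291 GB in disk 1; 174 GB remain.
Put 271 GB in disk 2; 729 GB remain.
Put 593 GB in disk 2; 136 GB remain.
Put 589 GB in disk 3; 411 GB remain.
Put 502 GB in disk 4; 498 GB remain.
Put 643 GB in disk 5; 357 GB remain.
Put 536 GB in disk 6; 464 GB remain.
Put 205 GB in disk 3; 206 GB remain.
Put 660 GB in disk 7; 340 GB remain.
Put 151 GB in disk 1; 23 GB remain.

7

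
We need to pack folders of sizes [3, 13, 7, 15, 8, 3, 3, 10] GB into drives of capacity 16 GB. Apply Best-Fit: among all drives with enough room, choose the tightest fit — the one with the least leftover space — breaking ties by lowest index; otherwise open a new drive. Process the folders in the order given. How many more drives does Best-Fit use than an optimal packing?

0

Best-Fit: [3,13] [7,8] [15] [3,3,10] → 4 drives.
Total size 62 GB; any packing needs at least ⌈62/16⌉ = 4 drives.
So 4 is already optimal.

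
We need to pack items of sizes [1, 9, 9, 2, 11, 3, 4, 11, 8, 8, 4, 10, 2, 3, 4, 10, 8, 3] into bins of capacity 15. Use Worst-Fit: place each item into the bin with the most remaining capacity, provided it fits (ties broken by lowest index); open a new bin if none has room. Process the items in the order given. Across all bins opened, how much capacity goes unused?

25

bin 1: place 1, 14 left
bin 1: place 9, 5 left
bin 2: place 9, 6 left
bin 2: place 2, 4 left
bin 3: place 11, 4 left
bin 1: place 3, 2 left
bin 2: place 4, 0 left
bin 4: place 11, 4 left
bin 5: place 8, 7 left
bin 6: place 8, 7 left
bin 5: place 4, 3 left
bin 7: place 10, 5 left
bin 6: place 2, 5 left
bin 6: place 3, 2 left
bin 7: place 4, 1 left
bin 8: place 10, 5 left
bin 9: place 8, 7 left
bin 9: place 3, 4 left
9 bins × 15 = 135; used 110; unused 25.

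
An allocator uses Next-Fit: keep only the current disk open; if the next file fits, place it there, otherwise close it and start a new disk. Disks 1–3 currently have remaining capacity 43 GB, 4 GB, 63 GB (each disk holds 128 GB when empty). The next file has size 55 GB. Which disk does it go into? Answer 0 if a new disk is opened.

3

Next-Fit only looks at disk 3, which has 63 GB free.
55 GB fits there.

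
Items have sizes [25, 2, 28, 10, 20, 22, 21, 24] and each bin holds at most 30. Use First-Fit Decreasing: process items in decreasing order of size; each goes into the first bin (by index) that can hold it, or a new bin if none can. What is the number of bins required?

6

Sorted descending: 28, 25, 24, 22, 21, 20, 10, 2.
bin 1: place 28, 2 left
bin 2: place 25, 5 left
bin 3: place 24, 6 left
bin 4: place 22, 8 left
bin 5: place 21, 9 left
bin 6: place 20, 10 left
bin 6: place 10, 0 left
bin 1: place 2, 0 left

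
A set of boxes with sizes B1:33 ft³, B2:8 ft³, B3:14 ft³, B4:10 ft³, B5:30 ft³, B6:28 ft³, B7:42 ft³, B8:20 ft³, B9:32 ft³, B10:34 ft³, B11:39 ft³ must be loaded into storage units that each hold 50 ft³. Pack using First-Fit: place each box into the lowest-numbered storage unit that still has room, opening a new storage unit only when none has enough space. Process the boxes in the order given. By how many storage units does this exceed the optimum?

1

First-Fit: [33,8] [14,10,20] [30] [28] [42] [32] [34] [39] → 8 storage units.
7 boxes exceed 25 ft³ (half the capacity), and no two of those can share a storage unit, so at least 7 storage units are needed.
An optimal packing achieves that bound: [42,8] [39,10] [34,14] [33] [32] [30,20] [28] → 7 storage units.
Excess: 8 − 7 = 1.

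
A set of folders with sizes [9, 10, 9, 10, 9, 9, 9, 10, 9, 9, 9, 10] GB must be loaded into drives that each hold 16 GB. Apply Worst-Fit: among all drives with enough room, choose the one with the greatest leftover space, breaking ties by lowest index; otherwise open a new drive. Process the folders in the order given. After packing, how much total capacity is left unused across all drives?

9 GB → drive 1 (remaining 7 GB)
10 GB → drive 2 (remaining 6 GB)
9 GB → drive 3 (remaining 7 GB)
10 GB → drive 4 (remaining 6 GB)
9 GB → drive 5 (remaining 7 GB)
9 GB → drive 6 (remaining 7 GB)
9 GB → drive 7 (remaining 7 GB)
10 GB → drive 8 (remaining 6 GB)
9 GB → drive 9 (remaining 7 GB)
9 GB → drive 10 (remaining 7 GB)
9 GB → drive 11 (remaining 7 GB)
10 GB → drive 12 (remaining 6 GB)
12 drives × 16 GB = 192 GB; used 112 GB; unused 80 GB.

80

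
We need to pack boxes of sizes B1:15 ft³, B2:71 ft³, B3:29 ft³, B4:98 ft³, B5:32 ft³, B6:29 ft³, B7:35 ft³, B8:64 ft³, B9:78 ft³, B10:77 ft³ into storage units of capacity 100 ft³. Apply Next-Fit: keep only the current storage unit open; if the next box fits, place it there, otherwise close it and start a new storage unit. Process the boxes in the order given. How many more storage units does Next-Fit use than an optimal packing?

1

Next-Fit: [15,71] [29] [98] [32,29,35] [64] [78] [77] → 7 storage units.
Total size 528 ft³; any packing needs at least ⌈528/100⌉ = 6 storage units.
An optimal packing achieves that bound: [98] [78,15] [77] [71,29] [64,35] [32,29] → 6 storage units.
Excess: 7 − 6 = 1.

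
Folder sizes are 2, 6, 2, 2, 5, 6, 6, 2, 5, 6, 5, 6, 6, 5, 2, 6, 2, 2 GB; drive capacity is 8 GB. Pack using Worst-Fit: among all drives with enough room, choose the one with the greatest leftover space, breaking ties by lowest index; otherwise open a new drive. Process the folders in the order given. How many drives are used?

12

drive 1: place 2 GB, 6 GB left
drive 1: place 6 GB, 0 GB left
drive 2: place 2 GB, 6 GB left
drive 2: place 2 GB, 4 GB left
drive 3: place 5 GB, 3 GB left
drive 4: place 6 GB, 2 GB left
drive 5: place 6 GB, 2 GB left
drive 2: place 2 GB, 2 GB left
drive 6: place 5 GB, 3 GB left
drive 7: place 6 GB, 2 GB left
drive 8: place 5 GB, 3 GB left
drive 9: place 6 GB, 2 GB left
drive 10: place 6 GB, 2 GB left
drive 11: place 5 GB, 3 GB left
drive 3: place 2 GB, 1 GB left
drive 12: place 6 GB, 2 GB left
drive 6: place 2 GB, 1 GB left
drive 8: place 2 GB, 1 GB left
Final drives: [2,6] [2,2,2] [5,2] [6] [6] [5,2] [6] [5,2] [6] [6] [5] [6].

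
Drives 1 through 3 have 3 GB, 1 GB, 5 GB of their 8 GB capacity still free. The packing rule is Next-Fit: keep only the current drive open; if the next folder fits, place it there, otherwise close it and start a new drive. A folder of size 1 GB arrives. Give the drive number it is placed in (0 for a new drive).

3

Next-Fit only looks at drive 3, which has 5 GB free.
1 GB fits there.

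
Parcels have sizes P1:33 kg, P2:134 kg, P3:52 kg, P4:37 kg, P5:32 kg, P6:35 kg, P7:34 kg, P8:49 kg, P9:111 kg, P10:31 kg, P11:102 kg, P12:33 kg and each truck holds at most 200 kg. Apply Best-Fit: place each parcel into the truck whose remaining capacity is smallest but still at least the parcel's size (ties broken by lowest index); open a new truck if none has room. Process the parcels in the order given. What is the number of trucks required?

4

truck 1: place P1 (33 kg), 167 kg left
truck 1: place P2 (134 kg), 33 kg left
truck 2: place P3 (52 kg), 148 kg left
truck 2: place P4 (37 kg), 111 kg left
truck 1: place P5 (32 kg), 1 kg left
truck 2: place P6 (35 kg), 76 kg left
truck 2: place P7 (34 kg), 42 kg left
truck 3: place P8 (49 kg), 151 kg left
truck 3: place P9 (111 kg), 40 kg left
truck 3: place P10 (31 kg), 9 kg left
truck 4: place P11 (102 kg), 98 kg left
truck 2: place P12 (33 kg), 9 kg left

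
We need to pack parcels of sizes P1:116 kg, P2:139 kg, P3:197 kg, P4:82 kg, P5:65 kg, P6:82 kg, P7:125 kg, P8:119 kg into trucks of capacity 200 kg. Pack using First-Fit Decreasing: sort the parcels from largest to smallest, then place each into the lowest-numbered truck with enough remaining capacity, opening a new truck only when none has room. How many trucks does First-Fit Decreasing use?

6

Sorted descending: 197, 139, 125, 119, 116, 82, 82, 65.
197 kg → truck 1 (remaining 3 kg)
139 kg → truck 2 (remaining 61 kg)
125 kg → truck 3 (remaining 75 kg)
119 kg → truck 4 (remaining 81 kg)
116 kg → truck 5 (remaining 84 kg)
82 kg → truck 5 (remaining 2 kg)
82 kg → truck 6 (remaining 118 kg)
65 kg → truck 3 (remaining 10 kg)
Final trucks: [197] [139] [125,65] [119] [116,82] [82].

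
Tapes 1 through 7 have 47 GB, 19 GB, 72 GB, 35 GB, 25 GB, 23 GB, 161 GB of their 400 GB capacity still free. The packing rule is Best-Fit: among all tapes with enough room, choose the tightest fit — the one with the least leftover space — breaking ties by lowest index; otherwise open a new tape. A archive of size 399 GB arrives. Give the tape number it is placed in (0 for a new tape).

No tape has ≥ 399 GB free, so a new tape is opened.

0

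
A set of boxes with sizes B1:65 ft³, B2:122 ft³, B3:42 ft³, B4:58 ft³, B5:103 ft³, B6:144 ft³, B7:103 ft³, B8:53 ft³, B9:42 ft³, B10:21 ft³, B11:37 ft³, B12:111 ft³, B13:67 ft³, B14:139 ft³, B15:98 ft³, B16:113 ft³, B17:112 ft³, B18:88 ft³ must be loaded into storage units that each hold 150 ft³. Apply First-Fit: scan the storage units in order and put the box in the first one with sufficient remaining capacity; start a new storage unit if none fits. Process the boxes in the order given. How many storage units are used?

13

B1 (65 ft³) → storage unit 1 (remaining 85 ft³)
B2 (122 ft³) → storage unit 2 (remaining 28 ft³)
B3 (42 ft³) → storage unit 1 (remaining 43 ft³)
B4 (58 ft³) → storage unit 3 (remaining 92 ft³)
B5 (103 ft³) → storage unit 4 (remaining 47 ft³)
B6 (144 ft³) → storage unit 5 (remaining 6 ft³)
B7 (103 ft³) → storage unit 6 (remaining 47 ft³)
B8 (53 ft³) → storage unit 3 (remaining 39 ft³)
B9 (42 ft³) → storage unit 1 (remaining 1 ft³)
B10 (21 ft³) → storage unit 2 (remaining 7 ft³)
B11 (37 ft³) → storage unit 3 (remaining 2 ft³)
B12 (111 ft³) → storage unit 7 (remaining 39 ft³)
B13 (67 ft³) → storage unit 8 (remaining 83 ft³)
B14 (139 ft³) → storage unit 9 (remaining 11 ft³)
B15 (98 ft³) → storage unit 10 (remaining 52 ft³)
B16 (113 ft³) → storage unit 11 (remaining 37 ft³)
B17 (112 ft³) → storage unit 12 (remaining 38 ft³)
B18 (88 ft³) → storage unit 13 (remaining 62 ft³)
Final storage units: [65,42,42] [122,21] [58,53,37] [103] [144] [103] [111] [67] [139] [98] [113] [112] [88].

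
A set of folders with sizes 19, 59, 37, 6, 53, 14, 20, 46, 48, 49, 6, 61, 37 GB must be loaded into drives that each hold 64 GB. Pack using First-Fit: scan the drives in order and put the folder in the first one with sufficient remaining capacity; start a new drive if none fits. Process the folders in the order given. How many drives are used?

Put 19 GB in drive 1; 45 GB remain.
Put 59 GB in drive 2; 5 GB remain.
Put 37 GB in drive 1; 8 GB remain.
Put 6 GB in drive 1; 2 GB remain.
Put 53 GB in drive 3; 11 GB remain.
Put 14 GB in drive 4; 50 GB remain.
Put 20 GB in drive 4; 30 GB remain.
Put 46 GB in drive 5; 18 GB remain.
Put 48 GB in drive 6; 16 GB remain.
Put 49 GB in drive 7; 15 GB remain.
Put 6 GB in drive 3; 5 GB remain.
Put 61 GB in drive 8; 3 GB remain.
Put 37 GB in drive 9; 27 GB remain.
Final drives: [19,37,6] [59] [53,6] [14,20] [46] [48] [49] [61] [37].

9 drives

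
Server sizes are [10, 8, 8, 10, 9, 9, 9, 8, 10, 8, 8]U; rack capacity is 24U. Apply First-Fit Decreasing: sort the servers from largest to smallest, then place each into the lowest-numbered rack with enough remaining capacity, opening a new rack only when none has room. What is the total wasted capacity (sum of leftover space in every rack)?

Sorted descending: 10, 10, 10, 9, 9, 9, 8, 8, 8, 8, 8.
Put 10U in rack 1; 14U remain.
Put 10U in rack 1; 4U remain.
Put 10U in rack 2; 14U remain.
Put 9U in rack 2; 5U remain.
Put 9U in rack 3; 15U remain.
Put 9U in rack 3; 6U remain.
Put 8U in rack 4; 16U remain.
Put 8U in rack 4; 8U remain.
Put 8U in rack 4; 0U remain.
Put 8U in rack 5; 16U remain.
Put 8U in rack 5; 8U remain.
5 racks × 24U = 120U; used 97U; unused 23U.

23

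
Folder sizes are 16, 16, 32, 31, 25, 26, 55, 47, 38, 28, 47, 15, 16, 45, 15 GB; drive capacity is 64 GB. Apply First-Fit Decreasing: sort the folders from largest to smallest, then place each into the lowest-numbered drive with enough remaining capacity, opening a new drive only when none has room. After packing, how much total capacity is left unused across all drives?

60

Sorted descending: 55, 47, 47, 45, 38, 32, 31, 28, 26, 25, 16, 16, 16, 15, 15.
Put 55 GB in drive 1; 9 GB remain.
Put 47 GB in drive 2; 17 GB remain.
Put 47 GB in drive 3; 17 GB remain.
Put 45 GB in drive 4; 19 GB remain.
Put 38 GB in drive 5; 26 GB remain.
Put 32 GB in drive 6; 32 GB remain.
Put 31 GB in drive 6; 1 GB remain.
Put 28 GB in drive 7; 36 GB remain.
Put 26 GB in drive 5; 0 GB remain.
Put 25 GB in drive 7; 11 GB remain.
Put 16 GB in drive 2; 1 GB remain.
Put 16 GB in drive 3; 1 GB remain.
Put 16 GB in drive 4; 3 GB remain.
Put 15 GB in drive 8; 49 GB remain.
Put 15 GB in drive 8; 34 GB remain.
8 drives × 64 GB = 512 GB; used 452 GB; unused 60 GB.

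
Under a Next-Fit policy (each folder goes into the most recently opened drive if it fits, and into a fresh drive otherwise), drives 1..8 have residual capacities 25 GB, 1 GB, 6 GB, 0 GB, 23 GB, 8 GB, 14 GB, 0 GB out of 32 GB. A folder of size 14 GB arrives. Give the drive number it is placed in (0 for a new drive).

0

Next-Fit only looks at drive 8, which has 0 GB free.
14 GB does not fit, so a new drive is opened.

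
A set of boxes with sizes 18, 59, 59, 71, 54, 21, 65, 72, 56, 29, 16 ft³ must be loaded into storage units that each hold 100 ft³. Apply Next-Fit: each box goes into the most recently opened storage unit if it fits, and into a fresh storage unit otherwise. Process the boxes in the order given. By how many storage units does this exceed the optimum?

1

Next-Fit: [18,59] [59] [71] [54,21] [65] [72] [56,29] [16] → 8 storage units.
7 boxes exceed 50 ft³ (half the capacity), and no two of those can share a storage unit, so at least 7 storage units are needed.
An optimal packing achieves that bound: [72,21] [71,29] [65,18,16] [59] [59] [56] [54] → 7 storage units.
Excess: 8 − 7 = 1.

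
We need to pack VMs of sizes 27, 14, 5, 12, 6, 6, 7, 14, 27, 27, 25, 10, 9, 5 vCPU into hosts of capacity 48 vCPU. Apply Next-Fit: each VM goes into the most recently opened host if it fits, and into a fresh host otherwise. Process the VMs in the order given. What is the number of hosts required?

6

Put 27 vCPU in host 1; 21 vCPU remain.
Put 14 vCPU in host 1; 7 vCPU remain.
Put 5 vCPU in host 1; 2 vCPU remain.
Put 12 vCPU in host 2; 36 vCPU remain.
Put 6 vCPU in host 2; 30 vCPU remain.
Put 6 vCPU in host 2; 24 vCPU remain.
Put 7 vCPU in host 2; 17 vCPU remain.
Put 14 vCPU in host 2; 3 vCPU remain.
Put 27 vCPU in host 3; 21 vCPU remain.
Put 27 vCPU in host 4; 21 vCPU remain.
Put 25 vCPU in host 5; 23 vCPU remain.
Put 10 vCPU in host 5; 13 vCPU remain.
Put 9 vCPU in host 5; 4 vCPU remain.
Put 5 vCPU in host 6; 43 vCPU remain.
Final hosts: [27,14,5] [12,6,6,7,14] [27] [27] [25,10,9] [5].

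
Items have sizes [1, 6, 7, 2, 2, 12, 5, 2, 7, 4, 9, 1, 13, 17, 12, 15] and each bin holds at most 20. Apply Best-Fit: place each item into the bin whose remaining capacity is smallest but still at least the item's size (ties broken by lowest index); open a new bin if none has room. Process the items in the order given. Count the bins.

1 → bin 1 (remaining 19)
6 → bin 1 (remaining 13)
7 → bin 1 (remaining 6)
2 → bin 1 (remaining 4)
2 → bin 1 (remaining 2)
12 → bin 2 (remaining 8)
5 → bin 2 (remaining 3)
2 → bin 1 (remaining 0)
7 → bin 3 (remaining 13)
4 → bin 3 (remaining 9)
9 → bin 3 (remaining 0)
1 → bin 2 (remaining 2)
13 → bin 4 (remaining 7)
17 → bin 5 (remaining 3)
12 → bin 6 (remaining 8)
15 → bin 7 (remaining 5)
Final bins: [1,6,7,2,2,2] [12,5,1] [7,4,9] [13] [17] [12] [15].

7 bins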